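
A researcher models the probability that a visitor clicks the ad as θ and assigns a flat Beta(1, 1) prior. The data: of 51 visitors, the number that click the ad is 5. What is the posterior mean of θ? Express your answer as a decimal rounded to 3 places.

Posterior mean ≈ 0.113

The binomial likelihood is conjugate to the Beta prior: with 5 successes and 46 failures, the posterior is Beta(1+5, 1+46) = Beta(6, 47).
E[θ | data] = 6/(6+47) = 0.113.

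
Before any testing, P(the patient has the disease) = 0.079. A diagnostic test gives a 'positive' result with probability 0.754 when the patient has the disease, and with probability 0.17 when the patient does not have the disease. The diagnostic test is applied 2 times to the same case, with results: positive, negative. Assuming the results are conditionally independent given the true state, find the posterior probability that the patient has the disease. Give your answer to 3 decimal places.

Posterior P(H) ≈ 0.101

With H the event that the patient has the disease, the joint likelihood of the observed sequence is P(data|H) = 0.754·0.246 = 0.18548 and P(data|¬H) = 0.17·0.83 = 0.14110.
Bayes: P(H|data) = 0.079·0.18548 / (0.079·0.18548 + 0.921·0.14110) = 0.014653/0.14461 = 0.1013.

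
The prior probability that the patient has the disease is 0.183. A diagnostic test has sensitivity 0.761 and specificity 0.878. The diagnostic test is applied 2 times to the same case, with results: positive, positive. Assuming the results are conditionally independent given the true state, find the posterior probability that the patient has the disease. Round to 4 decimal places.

Posterior P(H) ≈ 0.8971

With H the event that the patient has the disease, the joint likelihood of the observed sequence is P(data|H) = 0.761·0.761 = 0.57912 and P(data|¬H) = 0.122·0.122 = 0.014884.
Bayes: P(H|data) = 0.183·0.57912 / (0.183·0.57912 + 0.817·0.014884) = 0.10598/0.11814 = 0.8971.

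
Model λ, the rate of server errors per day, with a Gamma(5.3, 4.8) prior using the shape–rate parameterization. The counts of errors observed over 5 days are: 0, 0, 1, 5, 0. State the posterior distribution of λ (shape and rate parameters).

Posterior: Gamma(shape=11.3, rate=9.8)

Total count ∑xᵢ = 6 over n = 5 days.
Gamma is conjugate to the Poisson likelihood: posterior is Gamma(shape = 5.3+6 = 11.3, rate = 4.8+5 = 9.8).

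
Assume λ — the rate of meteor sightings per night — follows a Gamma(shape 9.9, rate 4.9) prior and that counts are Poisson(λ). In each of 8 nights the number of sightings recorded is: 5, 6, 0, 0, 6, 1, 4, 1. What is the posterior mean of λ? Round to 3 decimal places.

Total count ∑xᵢ = 23 over n = 8 nights.
Gamma is conjugate to the Poisson likelihood: posterior is Gamma(shape = 9.9+23 = 32.9, rate = 4.9+8 = 12.9).
Posterior mean = shape/rate = 32.9/12.9 = 2.550.

Posterior mean ≈ 2.550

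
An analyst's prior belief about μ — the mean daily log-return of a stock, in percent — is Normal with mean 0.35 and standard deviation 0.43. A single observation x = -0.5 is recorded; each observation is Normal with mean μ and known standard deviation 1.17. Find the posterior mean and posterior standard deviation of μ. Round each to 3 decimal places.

Prior precision 1/τ₀² = 1/0.43² = 5.40833; data precision n/σ² = 1/1.17² = 0.730514.
Posterior precision = 5.40833 + 0.730514 = 6.13884, giving posterior SD = 1/√6.13884 = 0.404.
Posterior mean = (5.40833·0.35 + 0.730514·-0.5) / 6.13884 = 0.249.

Posterior mean ≈ 0.249; posterior SD ≈ 0.404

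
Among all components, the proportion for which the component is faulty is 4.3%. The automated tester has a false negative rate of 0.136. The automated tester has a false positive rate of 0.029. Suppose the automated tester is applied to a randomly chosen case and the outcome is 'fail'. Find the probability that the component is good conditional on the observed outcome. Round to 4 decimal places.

Write H for 'the component is faulty'. Prior odds H:¬H = 0.043/0.957 = 0.044932. For the 'fail' outcome, the likelihood ratio is 0.864/0.029 = 29.793.
Posterior odds = 0.044932 × 29.793 = 1.3387, so P(H|E) = 1.3387/(1+1.3387) = 0.5724. Then P(¬H|E) = 1 − 0.5724 = 0.4276.

P(¬H | E) ≈ 0.4276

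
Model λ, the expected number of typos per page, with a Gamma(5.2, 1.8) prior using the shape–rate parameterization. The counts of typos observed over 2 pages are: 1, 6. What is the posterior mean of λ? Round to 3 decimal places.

Total count ∑xᵢ = 7 over n = 2 pages.
Gamma is conjugate to the Poisson likelihood: posterior is Gamma(shape = 5.2+7 = 12.2, rate = 1.8+2 = 3.8).
E[λ | data] = 12.2/3.8 = 3.211.

Posterior mean ≈ 3.211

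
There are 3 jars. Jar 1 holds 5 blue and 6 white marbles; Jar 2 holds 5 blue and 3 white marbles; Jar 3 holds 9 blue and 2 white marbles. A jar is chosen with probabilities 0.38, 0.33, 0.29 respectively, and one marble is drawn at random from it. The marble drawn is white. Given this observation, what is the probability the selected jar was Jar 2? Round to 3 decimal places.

Posterior probability ≈ 0.322

P(white|Jar 1) = 0.5455; P(white|Jar 2) = 0.375; P(white|Jar 3) = 0.1818.
Prior × likelihood for each source: 0.38·0.5455=0.2073, 0.33·0.375=0.1237, 0.29·0.1818=0.05273. Summing gives P(white) = 0.38375.
P(Jar 2 | white) = 0.1237 / 0.38375 = 0.322.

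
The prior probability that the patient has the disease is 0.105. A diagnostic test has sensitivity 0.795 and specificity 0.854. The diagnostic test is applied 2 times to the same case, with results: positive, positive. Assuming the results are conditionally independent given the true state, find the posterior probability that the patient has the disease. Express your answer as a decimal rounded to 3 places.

Posterior P(H) ≈ 0.777

With H the event that the patient has the disease, the joint likelihood of the observed sequence is P(data|H) = 0.795·0.795 = 0.63203 and P(data|¬H) = 0.146·0.146 = 0.021316.
Bayes: P(H|data) = 0.105·0.63203 / (0.105·0.63203 + 0.895·0.021316) = 0.066363/0.085440 = 0.7767.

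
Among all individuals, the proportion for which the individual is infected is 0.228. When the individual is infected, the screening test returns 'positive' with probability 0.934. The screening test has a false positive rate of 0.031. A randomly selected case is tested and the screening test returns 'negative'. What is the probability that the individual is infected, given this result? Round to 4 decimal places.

P(H | E) ≈ 0.0197

Let H be the event that the individual is infected. P(H) = 0.228, so P(¬H) = 0.772. With E the 'negative' result, P(E|H) = 0.066 and P(E|¬H) = 0.969.
P(E) = 0.066·0.228 + 0.969·0.772 = 0.015048 + 0.74807 = 0.76312.
By Bayes' theorem, P(H|E) = 0.015048 / 0.76312 = 0.0197.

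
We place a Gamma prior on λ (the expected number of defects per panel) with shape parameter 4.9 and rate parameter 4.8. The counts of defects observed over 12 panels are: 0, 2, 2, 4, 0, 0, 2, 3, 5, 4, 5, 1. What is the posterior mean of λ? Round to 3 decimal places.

Total count ∑xᵢ = 28 over n = 12 panels.
Gamma is conjugate to the Poisson likelihood: posterior is Gamma(shape = 4.9+28 = 32.9, rate = 4.8+12 = 16.8).
Posterior mean = shape/rate = 32.9/16.8 = 1.958.

Posterior mean ≈ 1.958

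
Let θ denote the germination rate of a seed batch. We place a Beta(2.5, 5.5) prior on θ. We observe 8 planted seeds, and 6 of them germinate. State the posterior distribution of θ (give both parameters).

Posterior: Beta(8.5, 7.5)

Observing 6 successes and 2 failures updates Beta(2.5, 5.5) by adding the success and failure counts to the two shape parameters: α = 2.5+6 = 8.5, β = 5.5+2 = 7.5.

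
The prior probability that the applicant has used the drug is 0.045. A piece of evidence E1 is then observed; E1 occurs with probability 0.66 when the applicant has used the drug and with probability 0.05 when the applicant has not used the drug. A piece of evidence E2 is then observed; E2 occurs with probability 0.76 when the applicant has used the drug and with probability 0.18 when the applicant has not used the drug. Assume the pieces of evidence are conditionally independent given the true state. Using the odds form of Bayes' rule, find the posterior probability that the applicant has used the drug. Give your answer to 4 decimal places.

Posterior probability ≈ 0.7242

Prior odds = 0.045/(1−0.045) = 0.047120.
Likelihood ratio for E1 = 0.66/0.05 = 13.200.
Likelihood ratio for E2 = 0.76/0.18 = 4.2222.
Posterior odds = prior odds × LR₁ × LR₂ = 2.6262.
Posterior probability = odds/(1+odds) = 2.6262/3.6262 = 0.7242.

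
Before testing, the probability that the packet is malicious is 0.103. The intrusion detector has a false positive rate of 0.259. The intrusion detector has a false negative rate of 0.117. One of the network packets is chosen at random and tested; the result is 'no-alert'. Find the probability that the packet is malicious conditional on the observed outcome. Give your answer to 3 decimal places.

Let H be the event that the packet is malicious. P(H) = 0.103, so P(¬H) = 0.897. With E the 'no-alert' result, P(E|H) = 0.117 and P(E|¬H) = 0.741.
P(E) = 0.117·0.103 + 0.741·0.897 = 0.012051 + 0.66468 = 0.67673.
By Bayes' theorem, P(H|E) = 0.012051 / 0.67673 = 0.018.

P(H | E) ≈ 0.018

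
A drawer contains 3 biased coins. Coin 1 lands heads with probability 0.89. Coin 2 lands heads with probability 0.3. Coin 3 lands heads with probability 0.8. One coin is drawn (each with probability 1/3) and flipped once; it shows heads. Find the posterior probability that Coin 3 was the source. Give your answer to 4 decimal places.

P(heads|C1) = 0.89; P(heads|C2) = 0.3; P(heads|C3) = 0.8.
Prior × likelihood for each source: 0.333333·0.89=0.2967, 0.333333·0.3=0.1000, 0.333333·0.8=0.2667. Summing gives P(heads) = 0.66333.
P(Coin 3 | heads) = 0.2667 / 0.66333 = 0.4020.

Posterior probability ≈ 0.4020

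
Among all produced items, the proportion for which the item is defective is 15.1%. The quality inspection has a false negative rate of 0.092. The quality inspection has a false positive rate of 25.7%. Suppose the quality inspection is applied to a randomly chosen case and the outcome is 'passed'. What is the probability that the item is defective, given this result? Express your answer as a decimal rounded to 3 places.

Write H for 'the item is defective'. Prior odds H:¬H = 0.151/0.849 = 0.17786. For the 'passed' outcome, the likelihood ratio is 0.092/0.743 = 0.12382.
Posterior odds = 0.17786 × 0.12382 = 0.022023, so P(H|E) = 0.022023/(1+0.022023) = 0.022.

P(H | E) ≈ 0.022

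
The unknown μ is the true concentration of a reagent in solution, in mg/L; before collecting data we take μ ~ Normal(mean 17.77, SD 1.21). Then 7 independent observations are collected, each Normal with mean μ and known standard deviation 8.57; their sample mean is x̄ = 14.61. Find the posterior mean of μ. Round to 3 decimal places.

Posterior mean ≈ 17.383

With known σ, the Normal prior is conjugate. Weight on the data is w = (n/σ²)/(n/σ² + 1/τ₀²) = 0.0953095/(0.0953095+0.683013) = 0.12246.
Posterior mean = w·x̄ + (1−w)·μ₀ = 0.12246·14.61 + 0.87754·17.77 = 17.383.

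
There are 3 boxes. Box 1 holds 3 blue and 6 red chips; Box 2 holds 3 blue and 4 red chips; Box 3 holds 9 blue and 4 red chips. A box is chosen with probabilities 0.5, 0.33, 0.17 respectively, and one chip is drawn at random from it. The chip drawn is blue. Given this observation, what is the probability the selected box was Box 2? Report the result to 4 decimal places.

Posterior probability ≈ 0.3322

P(blue|Box 1) = 0.3333; P(blue|Box 2) = 0.4286; P(blue|Box 3) = 0.6923.
Prior × likelihood for each source: 0.5·0.3333=0.1667, 0.33·0.4286=0.1414, 0.17·0.6923=0.1177. Summing gives P(blue) = 0.42579.
P(Box 2 | blue) = 0.1414 / 0.42579 = 0.3322.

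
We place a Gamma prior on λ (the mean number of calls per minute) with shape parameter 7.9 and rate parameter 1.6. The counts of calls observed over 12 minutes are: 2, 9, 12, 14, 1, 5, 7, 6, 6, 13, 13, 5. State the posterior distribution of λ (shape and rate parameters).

Posterior: Gamma(shape=100.9, rate=13.6)

Total count ∑xᵢ = 93 over n = 12 minutes.
Gamma is conjugate to the Poisson likelihood: posterior is Gamma(shape = 7.9+93 = 100.9, rate = 1.6+12 = 13.6).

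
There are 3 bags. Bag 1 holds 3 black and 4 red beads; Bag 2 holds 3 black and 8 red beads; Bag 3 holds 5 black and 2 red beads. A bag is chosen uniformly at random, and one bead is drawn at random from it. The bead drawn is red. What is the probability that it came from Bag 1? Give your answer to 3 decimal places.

Posterior probability ≈ 0.361

P(red|Bag 1) = 0.5714; P(red|Bag 2) = 0.7273; P(red|Bag 3) = 0.2857.
Prior × likelihood for each source: 0.333333·0.5714=0.1905, 0.333333·0.7273=0.2424, 0.333333·0.2857=0.09524. Summing gives P(red) = 0.52814.
P(Bag 1 | red) = 0.1905 / 0.52814 = 0.361.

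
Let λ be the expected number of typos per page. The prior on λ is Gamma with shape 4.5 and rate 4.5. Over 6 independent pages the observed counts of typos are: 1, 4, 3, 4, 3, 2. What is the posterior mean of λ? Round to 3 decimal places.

Posterior mean ≈ 2.048

Total count ∑xᵢ = 17 over n = 6 pages.
Gamma is conjugate to the Poisson likelihood: posterior is Gamma(shape = 4.5+17 = 21.5, rate = 4.5+6 = 10.5).
E[λ | data] = 21.5/10.5 = 2.048.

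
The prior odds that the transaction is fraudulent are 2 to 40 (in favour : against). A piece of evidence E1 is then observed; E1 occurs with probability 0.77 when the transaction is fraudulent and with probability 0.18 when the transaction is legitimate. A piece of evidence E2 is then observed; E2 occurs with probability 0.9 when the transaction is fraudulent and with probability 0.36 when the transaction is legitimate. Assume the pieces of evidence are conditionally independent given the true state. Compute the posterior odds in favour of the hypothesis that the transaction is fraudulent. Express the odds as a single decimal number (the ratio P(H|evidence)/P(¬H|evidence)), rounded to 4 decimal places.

Prior odds = 2/40 = 0.050000.
Likelihood ratio for E1 = 0.77/0.18 = 4.2778.
Likelihood ratio for E2 = 0.9/0.36 = 2.5000.
Posterior odds = prior odds × LR₁ × LR₂ = 0.53472.

Posterior odds ≈ 0.5347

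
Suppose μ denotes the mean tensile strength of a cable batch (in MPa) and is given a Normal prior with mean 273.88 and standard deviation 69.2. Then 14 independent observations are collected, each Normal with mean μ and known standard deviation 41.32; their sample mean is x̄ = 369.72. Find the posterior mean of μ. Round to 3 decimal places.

Prior precision 1/τ₀² = 1/69.2² = 0.00020883; data precision n/σ² = 14/41.32² = 0.00819988.
Posterior precision = 0.00020883 + 0.00819988 = 0.00840871.
Posterior mean = (0.00020883·273.88 + 0.00819988·369.72) / 0.00840871 = 367.340.

Posterior mean ≈ 367.340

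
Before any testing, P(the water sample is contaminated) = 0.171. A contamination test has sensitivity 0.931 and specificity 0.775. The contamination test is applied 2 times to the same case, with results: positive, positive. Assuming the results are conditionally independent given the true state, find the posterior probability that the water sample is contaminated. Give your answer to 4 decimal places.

Let H be the event that the water sample is contaminated; start with P(H) = 0.171. P('positive'|H) = 0.931, P('positive'|¬H) = 0.225.
Update on result 1 ('positive'): P(H) ← 0.931·0.1710 / (0.931·0.1710 + 0.225·0.8290) = 0.15920/0.34573 = 0.4605.
Update on result 2 ('positive'): P(H) ← 0.931·0.4605 / (0.931·0.4605 + 0.225·0.5395) = 0.42871/0.55010 = 0.7793.

Posterior P(H) ≈ 0.7793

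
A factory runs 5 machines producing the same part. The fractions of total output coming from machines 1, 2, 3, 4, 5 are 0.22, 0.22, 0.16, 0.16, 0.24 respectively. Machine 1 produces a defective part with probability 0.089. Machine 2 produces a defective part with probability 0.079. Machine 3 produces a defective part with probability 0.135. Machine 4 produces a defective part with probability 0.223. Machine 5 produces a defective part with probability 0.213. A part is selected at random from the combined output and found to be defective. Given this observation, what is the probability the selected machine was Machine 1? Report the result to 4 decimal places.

Posterior probability ≈ 0.1347

Tabulate prior·likelihood by source: [1] prior 0.22, lik 0.089, product 0.01958; [2] prior 0.22, lik 0.079, product 0.01738; [3] prior 0.16, lik 0.135, product 0.02160; [4] prior 0.16, lik 0.223, product 0.03568; [5] prior 0.24, lik 0.213, product 0.05112.
Normalizing constant = 0.14536; the posterior for Machine 1 is its product over the sum, 0.01958/0.14536 = 0.1347.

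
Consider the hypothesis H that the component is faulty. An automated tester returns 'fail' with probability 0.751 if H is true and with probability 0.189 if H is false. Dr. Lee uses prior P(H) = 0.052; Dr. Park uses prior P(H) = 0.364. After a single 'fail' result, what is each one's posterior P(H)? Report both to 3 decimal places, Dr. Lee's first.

Dr. Lee: 0.179; Dr. Park: 0.695

The likelihood ratio for a 'fail' result is 0.751/0.189 = 3.9735.
Dr. Lee: prior odds 0.052/0.948 = 0.054852; posterior odds 0.21796; posterior probability 0.179.
Dr. Park: prior odds 0.364/0.636 = 0.57233; posterior odds 2.2742; posterior probability 0.695.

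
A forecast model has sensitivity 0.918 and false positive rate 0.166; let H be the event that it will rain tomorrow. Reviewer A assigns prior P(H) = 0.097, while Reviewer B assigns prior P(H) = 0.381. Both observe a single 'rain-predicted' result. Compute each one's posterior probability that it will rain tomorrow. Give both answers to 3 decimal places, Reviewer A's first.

Reviewer A: 0.373; Reviewer B: 0.773

The likelihood ratio for a 'rain-predicted' result is 0.918/0.166 = 5.5301.
Reviewer A: prior odds 0.097/0.903 = 0.10742; posterior odds 0.59404; posterior probability 0.373.
Reviewer B: prior odds 0.381/0.619 = 0.61551; posterior odds 3.4038; posterior probability 0.773.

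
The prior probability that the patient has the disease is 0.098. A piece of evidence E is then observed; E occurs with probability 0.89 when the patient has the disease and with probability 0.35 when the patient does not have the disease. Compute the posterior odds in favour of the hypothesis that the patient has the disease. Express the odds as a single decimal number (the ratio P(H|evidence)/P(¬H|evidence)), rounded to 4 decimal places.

Posterior odds ≈ 0.2763

Prior odds = 0.098/(1−0.098) = 0.10865. In log-odds, ln(0.10865) = -2.2196.
Add log likelihood ratio: ln(2.5429) = 0.93329.
Posterior log-odds = -1.2864, so posterior odds = exp(-1.2864) = 0.27627.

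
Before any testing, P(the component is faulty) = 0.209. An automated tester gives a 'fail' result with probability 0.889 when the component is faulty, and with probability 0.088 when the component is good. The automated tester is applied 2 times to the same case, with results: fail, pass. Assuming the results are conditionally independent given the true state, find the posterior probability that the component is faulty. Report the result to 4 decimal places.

Posterior P(H) ≈ 0.2452

Let H be the event that the component is faulty; start with P(H) = 0.209. P('fail'|H) = 0.889, P('fail'|¬H) = 0.088.
Update on result 1 ('fail'): P(H) ← 0.889·0.2090 / (0.889·0.2090 + 0.088·0.7910) = 0.18580/0.25541 = 0.7275.
Update on result 2 ('pass'): P(H) ← 0.111·0.7275 / (0.111·0.7275 + 0.912·0.2725) = 0.080749/0.32930 = 0.2452.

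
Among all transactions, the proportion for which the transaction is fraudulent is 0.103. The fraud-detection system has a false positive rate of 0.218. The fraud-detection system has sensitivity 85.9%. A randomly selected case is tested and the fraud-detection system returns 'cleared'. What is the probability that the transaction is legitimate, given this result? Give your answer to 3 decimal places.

P(¬H | E) ≈ 0.980

Write H for 'the transaction is fraudulent'. Prior odds H:¬H = 0.103/0.897 = 0.11483. For the 'cleared' outcome, the likelihood ratio is 0.141/0.782 = 0.18031.
Posterior odds = 0.11483 × 0.18031 = 0.020704, so P(H|E) = 0.020704/(1+0.020704) = 0.020. Then P(¬H|E) = 1 − 0.020 = 0.980.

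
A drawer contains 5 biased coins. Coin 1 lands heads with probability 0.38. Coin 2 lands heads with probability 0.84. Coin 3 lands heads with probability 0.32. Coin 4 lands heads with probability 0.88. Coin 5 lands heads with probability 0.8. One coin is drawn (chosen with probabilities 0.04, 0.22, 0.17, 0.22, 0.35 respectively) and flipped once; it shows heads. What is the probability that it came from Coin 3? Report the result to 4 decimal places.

P(heads|C1) = 0.38; P(heads|C2) = 0.84; P(heads|C3) = 0.32; P(heads|C4) = 0.88; P(heads|C5) = 0.8.
Prior × likelihood for each source: 0.04·0.38=0.01520, 0.22·0.84=0.1848, 0.17·0.32=0.05440, 0.22·0.88=0.1936, 0.35·0.8=0.2800. Summing gives P(heads) = 0.72800.
P(Coin 3 | heads) = 0.05440 / 0.72800 = 0.0747.

Posterior probability ≈ 0.0747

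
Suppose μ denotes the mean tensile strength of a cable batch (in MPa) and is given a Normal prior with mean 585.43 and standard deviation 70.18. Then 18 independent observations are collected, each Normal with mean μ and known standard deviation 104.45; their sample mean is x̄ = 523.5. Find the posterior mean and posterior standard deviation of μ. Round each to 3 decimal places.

Prior precision 1/τ₀² = 1/70.18² = 0.00020304; data precision n/σ² = 18/104.45² = 0.00164989.
Posterior precision = 0.00020304 + 0.00164989 = 0.00185293, giving posterior SD = 1/√0.00185293 = 23.231.
Posterior mean = (0.00020304·585.43 + 0.00164989·523.5) / 0.00185293 = 530.286.

Posterior mean ≈ 530.286; posterior SD ≈ 23.231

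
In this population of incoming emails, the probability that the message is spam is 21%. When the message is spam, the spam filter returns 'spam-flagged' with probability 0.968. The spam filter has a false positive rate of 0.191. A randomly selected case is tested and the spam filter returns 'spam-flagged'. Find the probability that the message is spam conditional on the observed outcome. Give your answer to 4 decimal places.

P(H | E) ≈ 0.5740

Write H for 'the message is spam'. Prior odds H:¬H = 0.21/0.79 = 0.26582. For the 'spam-flagged' outcome, the likelihood ratio is 0.968/0.191 = 5.0681.
Posterior odds = 0.26582 × 5.0681 = 1.3472, so P(H|E) = 1.3472/(1+1.3472) = 0.5740.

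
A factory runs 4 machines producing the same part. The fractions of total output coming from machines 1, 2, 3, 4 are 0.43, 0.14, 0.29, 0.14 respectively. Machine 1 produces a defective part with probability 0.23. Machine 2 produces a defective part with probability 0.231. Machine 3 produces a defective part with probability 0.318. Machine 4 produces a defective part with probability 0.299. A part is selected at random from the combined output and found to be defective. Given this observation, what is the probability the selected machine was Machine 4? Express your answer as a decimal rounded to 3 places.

Posterior probability ≈ 0.158

Tabulate prior·likelihood by source: [1] prior 0.43, lik 0.23, product 0.09890; [2] prior 0.14, lik 0.231, product 0.03234; [3] prior 0.29, lik 0.318, product 0.09222; [4] prior 0.14, lik 0.299, product 0.04186.
Normalizing constant = 0.26532; the posterior for Machine 4 is its product over the sum, 0.04186/0.26532 = 0.158.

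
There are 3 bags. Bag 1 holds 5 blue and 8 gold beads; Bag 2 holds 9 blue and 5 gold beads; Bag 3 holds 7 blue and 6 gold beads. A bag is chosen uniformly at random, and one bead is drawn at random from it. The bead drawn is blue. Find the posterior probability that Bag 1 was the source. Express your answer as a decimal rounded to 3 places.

Tabulate prior·likelihood by source: [1] prior 0.333333, lik 0.3846, product 0.1282; [2] prior 0.333333, lik 0.6429, product 0.2143; [3] prior 0.333333, lik 0.5385, product 0.1795.
Normalizing constant = 0.52198; the posterior for Bag 1 is its product over the sum, 0.1282/0.52198 = 0.246.

Posterior probability ≈ 0.246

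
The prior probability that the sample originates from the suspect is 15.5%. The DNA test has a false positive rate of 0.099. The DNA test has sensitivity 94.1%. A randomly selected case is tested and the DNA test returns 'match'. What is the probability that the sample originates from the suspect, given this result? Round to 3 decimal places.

Write H for 'the sample originates from the suspect'. Prior odds H:¬H = 0.155/0.845 = 0.18343. For the 'match' outcome, the likelihood ratio is 0.941/0.099 = 9.5051.
Posterior odds = 0.18343 × 9.5051 = 1.7435, so P(H|E) = 1.7435/(1+1.7435) = 0.636.

P(H | E) ≈ 0.636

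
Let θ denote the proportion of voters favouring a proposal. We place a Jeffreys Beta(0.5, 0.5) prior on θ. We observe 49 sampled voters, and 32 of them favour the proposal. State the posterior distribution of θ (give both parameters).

Observing 32 successes and 17 failures updates Beta(0.5, 0.5) by adding the success and failure counts to the two shape parameters: α = 0.5+32 = 32.5, β = 0.5+17 = 17.5.

Posterior: Beta(32.5, 17.5)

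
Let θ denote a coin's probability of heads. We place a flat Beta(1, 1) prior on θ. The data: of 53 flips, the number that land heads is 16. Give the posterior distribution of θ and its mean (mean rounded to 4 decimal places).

The binomial likelihood is conjugate to the Beta prior: with 16 successes and 37 failures, the posterior is Beta(1+16, 1+37) = Beta(17, 38).
Posterior mean = α/(α+β) = 17/55 = 0.3091.

Posterior: Beta(17, 38); mean ≈ 0.3091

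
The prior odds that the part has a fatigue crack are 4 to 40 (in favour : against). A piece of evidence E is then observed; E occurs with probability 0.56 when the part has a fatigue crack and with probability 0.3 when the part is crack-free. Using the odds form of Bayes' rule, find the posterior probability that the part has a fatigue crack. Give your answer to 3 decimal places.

Posterior probability ≈ 0.157

Prior odds = 4/40 = 0.10000. In log-odds, ln(0.10000) = -2.3026.
Add log likelihood ratio: ln(1.8667) = 0.62415.
Posterior log-odds = -1.6784, so posterior odds = exp(-1.6784) = 0.18667. Converting, P(H|E) = 0.18667/1.1867 = 0.157.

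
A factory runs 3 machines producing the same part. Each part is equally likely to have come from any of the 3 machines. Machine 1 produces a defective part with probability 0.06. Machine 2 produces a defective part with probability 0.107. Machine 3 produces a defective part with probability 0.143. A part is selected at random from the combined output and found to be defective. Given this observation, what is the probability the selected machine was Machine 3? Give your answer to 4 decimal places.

Posterior probability ≈ 0.4613

P(defective|M1) = 0.06; P(defective|M2) = 0.107; P(defective|M3) = 0.143.
Prior × likelihood for each source: 0.333333·0.06=0.02000, 0.333333·0.107=0.03567, 0.333333·0.143=0.04767. Summing gives P(defective) = 0.10333.
P(Machine 3 | defective) = 0.04767 / 0.10333 = 0.4613.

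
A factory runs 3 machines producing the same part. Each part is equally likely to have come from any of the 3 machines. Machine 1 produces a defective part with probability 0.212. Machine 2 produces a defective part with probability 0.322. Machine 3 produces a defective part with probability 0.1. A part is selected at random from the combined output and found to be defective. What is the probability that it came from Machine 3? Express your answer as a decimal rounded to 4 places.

Posterior probability ≈ 0.1577

P(defective|M1) = 0.212; P(defective|M2) = 0.322; P(defective|M3) = 0.1.
Prior × likelihood for each source: 0.333333·0.212=0.07067, 0.333333·0.322=0.1073, 0.333333·0.1=0.03333. Summing gives P(defective) = 0.21133.
P(Machine 3 | defective) = 0.03333 / 0.21133 = 0.1577.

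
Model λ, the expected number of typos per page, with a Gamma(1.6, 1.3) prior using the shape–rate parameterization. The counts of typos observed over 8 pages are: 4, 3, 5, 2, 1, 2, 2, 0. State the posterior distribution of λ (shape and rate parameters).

Posterior: Gamma(shape=20.6, rate=9.3)

The Poisson likelihood adds the total count to the shape and the number of exposure periods to the rate. Here ∑xᵢ = 19 and n = 8, so shape 1.6→20.6 and rate 1.3→9.3.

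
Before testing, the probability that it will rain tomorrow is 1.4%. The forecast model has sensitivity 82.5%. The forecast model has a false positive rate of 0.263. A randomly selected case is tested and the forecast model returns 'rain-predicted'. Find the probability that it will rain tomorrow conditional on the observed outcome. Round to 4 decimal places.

P(H | E) ≈ 0.0426

Let H be the event that it will rain tomorrow. P(H) = 0.014, so P(¬H) = 0.986. With E the 'rain-predicted' result, P(E|H) = 0.825 and P(E|¬H) = 0.263.
P(E) = 0.825·0.014 + 0.263·0.986 = 0.011550 + 0.25932 = 0.27087.
By Bayes' theorem, P(H|E) = 0.011550 / 0.27087 = 0.0426.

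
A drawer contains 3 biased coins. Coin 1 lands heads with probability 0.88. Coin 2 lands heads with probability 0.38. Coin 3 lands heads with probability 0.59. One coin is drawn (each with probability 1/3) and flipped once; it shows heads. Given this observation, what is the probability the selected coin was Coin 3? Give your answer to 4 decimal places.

Posterior probability ≈ 0.3189

P(heads|C1) = 0.88; P(heads|C2) = 0.38; P(heads|C3) = 0.59.
Prior × likelihood for each source: 0.333333·0.88=0.2933, 0.333333·0.38=0.1267, 0.333333·0.59=0.1967. Summing gives P(heads) = 0.61667.
P(Coin 3 | heads) = 0.1967 / 0.61667 = 0.3189.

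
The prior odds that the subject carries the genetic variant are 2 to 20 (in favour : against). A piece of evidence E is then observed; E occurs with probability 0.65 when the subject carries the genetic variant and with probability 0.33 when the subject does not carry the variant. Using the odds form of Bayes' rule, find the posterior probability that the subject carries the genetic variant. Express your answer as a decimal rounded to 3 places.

Prior odds = 2/20 = 0.10000. In log-odds, ln(0.10000) = -2.3026.
Add log likelihood ratio: ln(1.9697) = 0.67788.
Posterior log-odds = -1.6247, so posterior odds = exp(-1.6247) = 0.19697. Converting, P(H|E) = 0.19697/1.1970 = 0.165.

Posterior probability ≈ 0.165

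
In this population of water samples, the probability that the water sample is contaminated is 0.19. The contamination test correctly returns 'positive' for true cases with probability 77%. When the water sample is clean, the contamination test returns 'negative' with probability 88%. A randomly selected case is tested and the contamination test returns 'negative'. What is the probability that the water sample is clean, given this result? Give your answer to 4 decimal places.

Write H for 'the water sample is contaminated'. Prior odds H:¬H = 0.19/0.81 = 0.23457. For the 'negative' outcome, the likelihood ratio is 0.23/0.88 = 0.26136.
Posterior odds = 0.23457 × 0.26136 = 0.061308, so P(H|E) = 0.061308/(1+0.061308) = 0.0578. Then P(¬H|E) = 1 − 0.0578 = 0.9422.

P(¬H | E) ≈ 0.9422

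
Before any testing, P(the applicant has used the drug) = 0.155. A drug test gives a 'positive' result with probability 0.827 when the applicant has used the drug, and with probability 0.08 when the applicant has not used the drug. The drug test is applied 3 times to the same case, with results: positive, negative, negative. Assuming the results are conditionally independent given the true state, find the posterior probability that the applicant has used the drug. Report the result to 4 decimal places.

Let H be the event that the applicant has used the drug; start with P(H) = 0.155. P('positive'|H) = 0.827, P('positive'|¬H) = 0.08.
Update on result 1 ('positive'): P(H) ← 0.827·0.1550 / (0.827·0.1550 + 0.08·0.8450) = 0.12818/0.19578 = 0.6547.
Update on result 2 ('negative'): P(H) ← 0.173·0.6547 / (0.173·0.6547 + 0.92·0.3453) = 0.11327/0.43092 = 0.2628.
Update on result 3 ('negative'): P(H) ← 0.173·0.2628 / (0.173·0.2628 + 0.92·0.7372) = 0.045473/0.72365 = 0.0628.

Posterior P(H) ≈ 0.0628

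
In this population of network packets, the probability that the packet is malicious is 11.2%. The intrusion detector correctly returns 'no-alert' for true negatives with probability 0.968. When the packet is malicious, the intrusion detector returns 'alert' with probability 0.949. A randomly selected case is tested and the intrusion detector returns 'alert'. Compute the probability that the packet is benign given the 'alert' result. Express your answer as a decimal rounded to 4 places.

Write H for 'the packet is malicious'. Prior odds H:¬H = 0.112/0.888 = 0.12613. For the 'alert' outcome, the likelihood ratio is 0.949/0.032 = 29.656.
Posterior odds = 0.12613 × 29.656 = 3.7404, so P(H|E) = 3.7404/(1+3.7404) = 0.7890. Then P(¬H|E) = 1 − 0.7890 = 0.2110.

P(¬H | E) ≈ 0.2110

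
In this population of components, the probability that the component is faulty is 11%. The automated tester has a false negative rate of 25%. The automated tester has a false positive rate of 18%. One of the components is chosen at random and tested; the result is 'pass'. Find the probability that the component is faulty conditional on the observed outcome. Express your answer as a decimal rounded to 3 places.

P(H | E) ≈ 0.036

Let H be the event that the component is faulty. P(H) = 0.11, so P(¬H) = 0.89. With E the 'pass' result, P(E|H) = 0.25 and P(E|¬H) = 0.82.
P(E) = 0.25·0.11 + 0.82·0.89 = 0.027500 + 0.72980 = 0.75730.
By Bayes' theorem, P(H|E) = 0.027500 / 0.75730 = 0.036.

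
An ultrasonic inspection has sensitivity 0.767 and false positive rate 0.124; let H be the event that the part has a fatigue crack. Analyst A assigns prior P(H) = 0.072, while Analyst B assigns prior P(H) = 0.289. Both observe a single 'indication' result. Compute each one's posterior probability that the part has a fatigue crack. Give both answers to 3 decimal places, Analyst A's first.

P('+'|H) = 0.767, P('+'|¬H) = 0.124.
Analyst A: numerator 0.767·0.072 = 0.055224; evidence = 0.055224+0.124·0.928 = 0.17030; posterior = 0.324.
Analyst B: numerator 0.767·0.289 = 0.22166; evidence = 0.22166+0.124·0.711 = 0.30983; posterior = 0.715.

Analyst A: 0.324; Analyst B: 0.715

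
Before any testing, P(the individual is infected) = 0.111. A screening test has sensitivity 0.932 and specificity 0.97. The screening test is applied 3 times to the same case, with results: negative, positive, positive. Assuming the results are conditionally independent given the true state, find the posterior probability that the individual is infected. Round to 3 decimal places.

With H the event that the individual is infected, the joint likelihood of the observed sequence is P(data|H) = 0.068·0.932·0.932 = 0.059066 and P(data|¬H) = 0.97·0.03·0.03 = 0.00087300.
Bayes: P(H|data) = 0.111·0.059066 / (0.111·0.059066 + 0.889·0.00087300) = 0.0065564/0.0073325 = 0.8942.

Posterior P(H) ≈ 0.894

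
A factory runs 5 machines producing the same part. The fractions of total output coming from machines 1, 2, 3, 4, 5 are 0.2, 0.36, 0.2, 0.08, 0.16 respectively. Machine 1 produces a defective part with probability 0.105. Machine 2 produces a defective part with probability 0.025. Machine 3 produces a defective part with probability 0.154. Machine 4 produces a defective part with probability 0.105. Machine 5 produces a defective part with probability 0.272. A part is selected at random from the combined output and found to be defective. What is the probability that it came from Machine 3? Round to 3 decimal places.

Posterior probability ≈ 0.273

P(defective|M1) = 0.105; P(defective|M2) = 0.025; P(defective|M3) = 0.154; P(defective|M4) = 0.105; P(defective|M5) = 0.272.
Prior × likelihood for each source: 0.2·0.105=0.02100, 0.36·0.025=0.009000, 0.2·0.154=0.03080, 0.08·0.105=0.008400, 0.16·0.272=0.04352. Summing gives P(defective) = 0.11272.
P(Machine 3 | defective) = 0.03080 / 0.11272 = 0.273.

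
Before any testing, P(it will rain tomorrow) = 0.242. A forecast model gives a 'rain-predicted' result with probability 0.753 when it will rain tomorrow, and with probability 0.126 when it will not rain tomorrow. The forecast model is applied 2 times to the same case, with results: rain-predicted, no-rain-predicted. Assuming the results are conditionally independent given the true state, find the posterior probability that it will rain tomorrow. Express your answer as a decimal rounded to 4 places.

With H the event that it will rain tomorrow, the joint likelihood of the observed sequence is P(data|H) = 0.753·0.247 = 0.18599 and P(data|¬H) = 0.126·0.874 = 0.11012.
Bayes: P(H|data) = 0.242·0.18599 / (0.242·0.18599 + 0.758·0.11012) = 0.045010/0.12848 = 0.3503.

Posterior P(H) ≈ 0.3503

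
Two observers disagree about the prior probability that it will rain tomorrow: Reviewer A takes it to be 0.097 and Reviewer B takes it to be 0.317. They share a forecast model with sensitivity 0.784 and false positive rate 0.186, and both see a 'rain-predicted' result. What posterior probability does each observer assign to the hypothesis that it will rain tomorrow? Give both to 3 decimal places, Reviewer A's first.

The likelihood ratio for a 'rain-predicted' result is 0.784/0.186 = 4.2151.
Reviewer A: prior odds 0.097/0.903 = 0.10742; posterior odds 0.45278; posterior probability 0.312.
Reviewer B: prior odds 0.317/0.683 = 0.46413; posterior odds 1.9563; posterior probability 0.662.

Reviewer A: 0.312; Reviewer B: 0.662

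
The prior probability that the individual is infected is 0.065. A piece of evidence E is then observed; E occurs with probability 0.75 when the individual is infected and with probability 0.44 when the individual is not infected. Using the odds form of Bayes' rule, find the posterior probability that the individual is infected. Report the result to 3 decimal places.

Posterior probability ≈ 0.106

Prior odds = 0.065/(1−0.065) = 0.069519.
Likelihood ratio for E = 0.75/0.44 = 1.7045.
Posterior odds = prior odds × LR = 0.11850.
Posterior probability = odds/(1+odds) = 0.11850/1.1185 = 0.106.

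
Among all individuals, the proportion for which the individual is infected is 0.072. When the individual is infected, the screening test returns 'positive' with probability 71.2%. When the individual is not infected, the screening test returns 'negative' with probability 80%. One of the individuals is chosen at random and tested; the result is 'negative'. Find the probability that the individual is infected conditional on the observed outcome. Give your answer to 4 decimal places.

P(H | E) ≈ 0.0272

Let H be the event that the individual is infected. P(H) = 0.072, so P(¬H) = 0.928. With E the 'negative' result, P(E|H) = 0.288 and P(E|¬H) = 0.8.
P(E) = 0.288·0.072 + 0.8·0.928 = 0.020736 + 0.74240 = 0.76314.
By Bayes' theorem, P(H|E) = 0.020736 / 0.76314 = 0.0272.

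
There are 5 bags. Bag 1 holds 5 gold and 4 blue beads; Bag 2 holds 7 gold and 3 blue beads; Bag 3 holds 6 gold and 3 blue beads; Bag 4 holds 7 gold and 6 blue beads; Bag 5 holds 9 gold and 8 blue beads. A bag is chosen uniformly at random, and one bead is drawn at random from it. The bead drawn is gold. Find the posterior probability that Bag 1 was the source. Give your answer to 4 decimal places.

Posterior probability ≈ 0.1858

Tabulate prior·likelihood by source: [1] prior 0.2, lik 0.5556, product 0.1111; [2] prior 0.2, lik 0.7, product 0.1400; [3] prior 0.2, lik 0.6667, product 0.1333; [4] prior 0.2, lik 0.5385, product 0.1077; [5] prior 0.2, lik 0.5294, product 0.1059.
Normalizing constant = 0.59802; the posterior for Bag 1 is its product over the sum, 0.1111/0.59802 = 0.1858.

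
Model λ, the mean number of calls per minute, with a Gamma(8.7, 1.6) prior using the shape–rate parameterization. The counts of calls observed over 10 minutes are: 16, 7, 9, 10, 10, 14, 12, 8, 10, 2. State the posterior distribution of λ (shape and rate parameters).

The Poisson likelihood adds the total count to the shape and the number of exposure periods to the rate. Here ∑xᵢ = 98 and n = 10, so shape 8.7→106.7 and rate 1.6→11.6.

Posterior: Gamma(shape=106.7, rate=11.6)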